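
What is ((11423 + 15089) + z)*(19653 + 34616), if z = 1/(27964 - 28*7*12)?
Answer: 36850026447805/25612 ≈ 1.4388e+9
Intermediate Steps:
z = 1/25612 (z = 1/(27964 - 196*12) = 1/(27964 - 2352) = 1/25612 ≈ 3.9044e-5)
((11423 + 15089) + z)*(19653 + 34616) = ((11423 + 15089) + 1/25612)*(19653 + 34616) = (26512 + 1/25612)*54269 = (679025345/25612)*54269 = 36850026447805/25612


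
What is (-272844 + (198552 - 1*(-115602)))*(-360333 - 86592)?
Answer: -18462471750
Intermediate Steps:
(-272844 + (198552 - 1*(-115602)))*(-360333 - 86592) = (-272844 + (198552 + 115602))*(-446925) = (-272844 + 314154)*(-446925) = 41310*(-446925) = -18462471750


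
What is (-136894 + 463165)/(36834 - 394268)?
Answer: -29661/32494 ≈ -0.91282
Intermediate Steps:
(-136894 + 463165)/(36834 - 394268) = 326271/(-357434) = 326271*(-1/357434) = -29661/32494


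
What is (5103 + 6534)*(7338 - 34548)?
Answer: -316642770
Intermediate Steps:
(5103 + 6534)*(7338 - 34548) = 11637*(-27210) = -316642770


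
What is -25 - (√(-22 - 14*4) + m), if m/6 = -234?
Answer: 1379 - I*√78 ≈ 1379.0 - 8.8318*I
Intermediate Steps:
m = -1404 (m = 6*(-234) = -1404)
-25 - (√(-22 - 14*4) + m) = -25 - (√(-22 - 14*4) - 1404) = -25 - (√(-22 - 56) - 1404) = -25 - (√(-78) - 1404) = -25 - (I*√78 - 1404) = -25 - (-1404 + I*√78) = -25 + (1404 - I*√78) = 1379 - I*√78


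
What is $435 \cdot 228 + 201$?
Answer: $99381$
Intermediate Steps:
$435 \cdot 228 + 201 = 99180 + 201 = 99381$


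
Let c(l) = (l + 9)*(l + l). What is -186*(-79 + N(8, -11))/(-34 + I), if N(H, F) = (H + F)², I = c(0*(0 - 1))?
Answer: -6510/17 ≈ -382.94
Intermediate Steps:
c(l) = 2*l*(9 + l) (c(l) = (9 + l)*(2*l) = 2*l*(9 + l))
I = 0 (I = 2*(0*(0 - 1))*(9 + 0*(0 - 1)) = 2*(0*(-1))*(9 + 0*(-1)) = 2*0*(9 + 0) = 2*0*9 = 0)
N(H, F) = (F + H)²
-186*(-79 + N(8, -11))/(-34 + I) = -186*(-79 + (-11 + 8)²)/(-34 + 0) = -186*(-79 + (-3)²)/(-34) = -186*(-79 + 9)*(-1)/34 = -(-13020)*(-1)/34 = -186*35/17 = -6510/17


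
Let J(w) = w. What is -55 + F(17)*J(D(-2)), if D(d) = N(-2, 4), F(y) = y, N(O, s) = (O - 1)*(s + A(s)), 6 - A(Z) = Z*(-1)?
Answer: -769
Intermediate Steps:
A(Z) = 6 + Z (A(Z) = 6 - Z*(-1) = 6 - (-1)*Z = 6 + Z)
N(O, s) = (-1 + O)*(6 + 2*s) (N(O, s) = (O - 1)*(s + (6 + s)) = (-1 + O)*(6 + 2*s))
D(d) = -42 (D(d) = -6 - 2*4 + 6*(-2) + 2*(-2)*4 = -6 - 8 - 12 - 16 = -42)
-55 + F(17)*J(D(-2)) = -55 + 17*(-42) = -55 - 714 = -769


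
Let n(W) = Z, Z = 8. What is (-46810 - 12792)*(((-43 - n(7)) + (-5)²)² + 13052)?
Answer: -818216256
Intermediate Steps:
n(W) = 8
(-46810 - 12792)*(((-43 - n(7)) + (-5)²)² + 13052) = (-46810 - 12792)*(((-43 - 1*8) + (-5)²)² + 13052) = -59602*(((-43 - 8) + 25)² + 13052) = -59602*((-51 + 25)² + 13052) = -59602*((-26)² + 13052) = -59602*(676 + 13052) = -59602*13728 = -818216256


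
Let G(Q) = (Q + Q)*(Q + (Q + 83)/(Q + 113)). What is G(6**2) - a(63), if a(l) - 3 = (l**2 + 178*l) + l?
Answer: -1877325/149 ≈ -12600.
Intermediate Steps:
G(Q) = 2*Q*(Q + (83 + Q)/(113 + Q)) (G(Q) = (2*Q)*(Q + (83 + Q)/(113 + Q)) = 2*Q*(Q + (83 + Q)/(113 + Q)))
a(l) = 3 + l**2 + 179*l (a(l) = 3 + ((l**2 + 178*l) + l) = 3 + (l**2 + 179*l) = 3 + l**2 + 179*l)
G(6**2) - a(63) = 2*6**2*(83 + (6**2)**2 + 114*6**2)/(113 + 6**2) - (3 + 63**2 + 179*63) = 2*36*(83 + 36**2 + 114*36)/(113 + 36) - (3 + 3969 + 11277) = 2*36*(83 + 1296 + 4104)/149 - 1*15249 = 2*36*(1/149)*5483 - 15249 = 394776/149 - 15249 = -1877325/149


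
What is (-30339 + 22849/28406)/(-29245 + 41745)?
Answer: -172357357/71015000 ≈ -2.4271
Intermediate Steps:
(-30339 + 22849/28406)/(-29245 + 41745) = (-30339 + 22849*(1/28406))/12500 = (-30339 + 22849/28406)*(1/12500) = -861786785/28406*1/12500 = -172357357/71015000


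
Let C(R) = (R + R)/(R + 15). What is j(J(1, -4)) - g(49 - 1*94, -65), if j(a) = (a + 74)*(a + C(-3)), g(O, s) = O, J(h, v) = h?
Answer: 165/2 ≈ 82.500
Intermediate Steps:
C(R) = 2*R/(15 + R) (C(R) = (2*R)/(15 + R) = 2*R/(15 + R))
j(a) = (74 + a)*(-1/2 + a) (j(a) = (a + 74)*(a + 2*(-3)/(15 - 3)) = (74 + a)*(a + 2*(-3)/12) = (74 + a)*(a + 2*(-3)*(1/12)) = (74 + a)*(a - 1/2) = (74 + a)*(-1/2 + a))
j(J(1, -4)) - g(49 - 1*94, -65) = (-37 + 1**2 + (147/2)*1) - (49 - 1*94) = (-37 + 1 + 147/2) - (49 - 94) = 75/2 - 1*(-45) = 75/2 + 45 = 165/2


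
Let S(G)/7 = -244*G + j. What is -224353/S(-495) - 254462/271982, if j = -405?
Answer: -137718010198/114589416375 ≈ -1.2018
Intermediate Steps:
S(G) = -2835 - 1708*G (S(G) = 7*(-244*G - 405) = 7*(-405 - 244*G) = -2835 - 1708*G)
-224353/S(-495) - 254462/271982 = -224353/(-2835 - 1708*(-495)) - 254462/271982 = -224353/(-2835 + 845460) - 254462*1/271982 = -224353/842625 - 127231/135991 = -137718010198/114589416375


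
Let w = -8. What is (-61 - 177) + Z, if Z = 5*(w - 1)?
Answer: -283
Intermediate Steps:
Z = -45 (Z = 5*(-8 - 1) = 5*(-9) = -45)
(-61 - 177) + Z = (-61 - 177) - 45 = -238 - 45 = -283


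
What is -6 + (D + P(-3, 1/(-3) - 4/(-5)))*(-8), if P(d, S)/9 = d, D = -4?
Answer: 242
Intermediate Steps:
P(d, S) = 9*d
-6 + (D + P(-3, 1/(-3) - 4/(-5)))*(-8) = -6 + (-4 + 9*(-3))*(-8) = -6 + (-4 - 27)*(-8) = -6 - 31*(-8) = -6 + 248 = 242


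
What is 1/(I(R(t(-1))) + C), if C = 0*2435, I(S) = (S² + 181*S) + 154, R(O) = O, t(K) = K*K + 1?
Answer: 1/520 ≈ 0.0019231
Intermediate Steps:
t(K) = 1 + K² (t(K) = K² + 1 = 1 + K²)
I(S) = 154 + S² + 181*S
C = 0
1/(I(R(t(-1))) + C) = 1/((154 + (1 + (-1)²)² + 181*(1 + (-1)²)) + 0) = 1/((154 + (1 + 1)² + 181*(1 + 1)) + 0) = 1/((154 + 2² + 181*2) + 0) = 1/((154 + 4 + 362) + 0) = 1/(520 + 0) = 1/520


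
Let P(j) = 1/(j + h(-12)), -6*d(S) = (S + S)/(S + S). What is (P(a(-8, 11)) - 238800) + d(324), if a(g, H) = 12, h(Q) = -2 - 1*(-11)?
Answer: -10029605/42 ≈ -2.3880e+5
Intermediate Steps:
h(Q) = 9 (h(Q) = -2 + 11 = 9)
d(S) = -1/6 (d(S) = -(S + S)/(6*(S + S)) = -2*S/(6*(2*S)) = -2*S*1/(2*S)/6 = -1/6*1 = -1/6)
P(j) = 1/(9 + j) (P(j) = 1/(j + 9) = 1/(9 + j))
(P(a(-8, 11)) - 238800) + d(324) = (1/(9 + 12) - 238800) - 1/6 = (1/21 - 238800) - 1/6 = -5014799/21 - 1/6 = -10029605/42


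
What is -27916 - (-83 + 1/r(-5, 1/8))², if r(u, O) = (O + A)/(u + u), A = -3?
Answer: -18112805/529 ≈ -34240.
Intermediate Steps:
r(u, O) = (-3 + O)/(2*u) (r(u, O) = (O - 3)/(u + u) = (-3 + O)/((2*u)) = (-3 + O)*(1/(2*u)) = (-3 + O)/(2*u))
-27916 - (-83 + 1/r(-5, 1/8))² = -27916 - (-83 + 1/((½)*(-3 + 1/8)/(-5)))² = -27916 - (-83 + 1/((½)*(-⅕)*(-3 + ⅛)))² = -27916 - (-83 + 1/((½)*(-⅕)*(-23/8)))² = -27916 - (-83 + 1/(23/80))² = -27916 - (-83 + 80/23)² = -27916 - (-1829/23)² = -27916 - 1*3345241/529 = -27916 - 3345241/529 = -18112805/529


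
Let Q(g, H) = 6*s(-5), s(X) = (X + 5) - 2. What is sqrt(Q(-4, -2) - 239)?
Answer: I*sqrt(251) ≈ 15.843*I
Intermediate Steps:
s(X) = 3 + X (s(X) = (5 + X) - 2 = 3 + X)
Q(g, H) = -12 (Q(g, H) = 6*(3 - 5) = 6*(-2) = -12)
sqrt(Q(-4, -2) - 239) = sqrt(-12 - 239) = sqrt(-251) = I*sqrt(251)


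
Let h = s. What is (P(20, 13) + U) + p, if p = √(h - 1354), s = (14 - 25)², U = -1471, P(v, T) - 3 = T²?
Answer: -1299 + 3*I*√137 ≈ -1299.0 + 35.114*I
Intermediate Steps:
P(v, T) = 3 + T²
s = 121 (s = (-11)² = 121)
h = 121
p = 3*I*√137 (p = √(121 - 1354) = √(-1233) = 3*I*√137 ≈ 35.114*I)
(P(20, 13) + U) + p = ((3 + 13²) - 1471) + 3*I*√137 = ((3 + 169) - 1471) + 3*I*√137 = (172 - 1471) + 3*I*√137 = -1299 + 3*I*√137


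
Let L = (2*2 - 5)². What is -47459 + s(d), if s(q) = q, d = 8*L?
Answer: -47451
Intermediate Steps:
L = 1 (L = (4 - 5)² = (-1)² = 1)
d = 8 (d = 8*1 = 8)
-47459 + s(d) = -47459 + 8 = -47451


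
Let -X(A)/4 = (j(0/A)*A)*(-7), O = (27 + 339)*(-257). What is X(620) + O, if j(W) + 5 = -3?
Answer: -232942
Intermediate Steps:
O = -94062 (O = 366*(-257) = -94062)
j(W) = -8 (j(W) = -5 - 3 = -8)
X(A) = -224*A (X(A) = -4*(-8*A)*(-7) = -224*A)
X(620) + O = -224*620 - 94062 = -138880 - 94062 = -232942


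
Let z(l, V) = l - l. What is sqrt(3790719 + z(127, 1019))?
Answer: 9*sqrt(46799) ≈ 1947.0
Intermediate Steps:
z(l, V) = 0
sqrt(3790719 + z(127, 1019)) = sqrt(3790719 + 0) = sqrt(3790719) = 9*sqrt(46799)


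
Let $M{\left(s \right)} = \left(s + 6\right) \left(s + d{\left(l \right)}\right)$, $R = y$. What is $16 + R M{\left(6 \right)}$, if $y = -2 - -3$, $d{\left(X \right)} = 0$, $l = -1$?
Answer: $88$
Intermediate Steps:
$y = 1$ ($y = -2 + 3 = 1$)
$R = 1$
$M{\left(s \right)} = s \left(6 + s\right)$ ($M{\left(s \right)} = \left(s + 6\right) \left(s + 0\right) = \left(6 + s\right) s = s \left(6 + s\right)$)
$16 + R M{\left(6 \right)} = 16 + 1 \cdot 6 \left(6 + 6\right) = 16 + 1 \cdot 6 \cdot 12 = 16 + 1 \cdot 72 = 16 + 72 = 88$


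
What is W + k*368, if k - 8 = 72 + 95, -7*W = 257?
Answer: 450543/7 ≈ 64363.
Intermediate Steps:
W = -257/7 (W = -⅐*257 = -257/7 ≈ -36.714)
k = 175 (k = 8 + (72 + 95) = 8 + 167 = 175)
W + k*368 = -257/7 + 175*368 = -257/7 + 64400 = 450543/7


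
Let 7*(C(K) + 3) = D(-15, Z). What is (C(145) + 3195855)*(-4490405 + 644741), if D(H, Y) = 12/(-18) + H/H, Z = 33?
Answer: -86031212181984/7 ≈ -1.2290e+13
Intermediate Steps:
D(H, Y) = 1/3 (D(H, Y) = 12*(-1/18) + 1 = -2/3 + 1 = 1/3)
C(K) = -62/21 (C(K) = -3 + (1/7)*(1/3) = -3 + 1/21 = -62/21)
(C(145) + 3195855)*(-4490405 + 644741) = (-62/21 + 3195855)*(-4490405 + 644741) = (67112893/21)*(-3845664) = -86031212181984/7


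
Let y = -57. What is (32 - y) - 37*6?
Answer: -133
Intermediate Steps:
(32 - y) - 37*6 = (32 - 1*(-57)) - 37*6 = (32 + 57) - 222 = 89 - 222 = -133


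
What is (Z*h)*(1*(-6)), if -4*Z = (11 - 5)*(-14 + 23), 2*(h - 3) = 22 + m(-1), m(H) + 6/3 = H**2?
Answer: 2187/2 ≈ 1093.5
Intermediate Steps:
m(H) = -2 + H**2
h = 27/2 (h = 3 + (22 + (-2 + (-1)**2))/2 = 3 + (22 + (-2 + 1))/2 = 3 + (22 - 1)/2 = 3 + (1/2)*21 = 3 + 21/2 = 27/2 ≈ 13.500)
Z = -27/2 (Z = -(11 - 5)*(-14 + 23)/4 = -3*9/2 = -1/4*54 = -27/2 ≈ -13.500)
(Z*h)*(1*(-6)) = (-27/2*27/2)*(1*(-6)) = -729/4*(-6) = 2187/2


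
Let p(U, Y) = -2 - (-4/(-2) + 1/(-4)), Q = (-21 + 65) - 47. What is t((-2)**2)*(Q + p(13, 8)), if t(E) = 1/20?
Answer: -27/80 ≈ -0.33750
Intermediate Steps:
Q = -3 (Q = 44 - 47 = -3)
p(U, Y) = -15/4 (p(U, Y) = -2 - (-4*(-1/2) + 1*(-1/4)) = -2 - (2 - 1/4) = -2 - 1*7/4 = -2 - 7/4 = -15/4)
t(E) = 1/20
t((-2)**2)*(Q + p(13, 8)) = (-3 - 15/4)/20 = (1/20)*(-27/4) = -27/80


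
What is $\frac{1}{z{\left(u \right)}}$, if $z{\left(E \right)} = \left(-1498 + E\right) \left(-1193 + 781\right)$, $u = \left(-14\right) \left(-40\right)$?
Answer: $\frac{1}{386456} \approx 2.5876 \cdot 10^{-6}$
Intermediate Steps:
$u = 560$
$z{\left(E \right)} = 617176 - 412 E$ ($z{\left(E \right)} = \left(-1498 + E\right) \left(-412\right) = 617176 - 412 E$)
$\frac{1}{z{\left(u \right)}} = \frac{1}{617176 - 230720} = \frac{1}{386456}$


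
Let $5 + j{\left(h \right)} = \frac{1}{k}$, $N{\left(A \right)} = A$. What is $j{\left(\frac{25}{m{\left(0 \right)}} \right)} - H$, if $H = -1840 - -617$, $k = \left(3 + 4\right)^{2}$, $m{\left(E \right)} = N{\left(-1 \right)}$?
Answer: $\frac{59683}{49} \approx 1218.0$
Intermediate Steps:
$m{\left(E \right)} = -1$
$k = 49$ ($k = 7^{2} = 49$)
$H = -1223$ ($H = -1840 + 617 = -1223$)
$j{\left(h \right)} = - \frac{244}{49}$ ($j{\left(h \right)} = -5 + \frac{1}{49} = - \frac{244}{49}$)
$j{\left(\frac{25}{m{\left(0 \right)}} \right)} - H = - \frac{244}{49} - -1223 = - \frac{244}{49} + 1223 = \frac{59683}{49}$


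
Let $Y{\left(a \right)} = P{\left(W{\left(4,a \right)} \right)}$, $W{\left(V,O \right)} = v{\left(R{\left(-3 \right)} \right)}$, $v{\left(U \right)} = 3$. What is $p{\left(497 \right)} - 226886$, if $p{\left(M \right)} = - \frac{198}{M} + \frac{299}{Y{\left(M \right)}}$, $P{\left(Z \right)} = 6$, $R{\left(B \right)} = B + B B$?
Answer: $- \frac{676426637}{2982} \approx -2.2684 \cdot 10^{5}$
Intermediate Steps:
$R{\left(B \right)} = B + B^{2}$
$W{\left(V,O \right)} = 3$
$Y{\left(a \right)} = 6$
$p{\left(M \right)} = \frac{299}{6} - \frac{198}{M}$ ($p{\left(M \right)} = - \frac{198}{M} + \frac{299}{6} = \frac{299}{6} - \frac{198}{M}$)
$p{\left(497 \right)} - 226886 = \left(\frac{299}{6} - \frac{198}{497}\right) - 226886 = \frac{147415}{2982} - 226886 = - \frac{676426637}{2982}$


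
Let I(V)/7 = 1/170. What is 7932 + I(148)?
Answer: 1348447/170 ≈ 7932.0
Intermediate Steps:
I(V) = 7/170
7932 + I(148) = 7932 + 7/170 = 1348447/170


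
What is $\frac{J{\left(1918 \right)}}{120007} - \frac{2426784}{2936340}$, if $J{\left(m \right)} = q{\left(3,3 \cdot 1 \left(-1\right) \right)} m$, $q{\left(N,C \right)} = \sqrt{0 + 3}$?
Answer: $- \frac{202232}{244695} + \frac{1918 \sqrt{3}}{120007} \approx -0.79878$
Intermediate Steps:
$q{\left(N,C \right)} = \sqrt{3}$
$J{\left(m \right)} = m \sqrt{3}$ ($J{\left(m \right)} = \sqrt{3} m = m \sqrt{3}$)
$\frac{J{\left(1918 \right)}}{120007} - \frac{2426784}{2936340} = \frac{1918 \sqrt{3}}{120007} - \frac{2426784}{2936340} = 1918 \sqrt{3} \cdot \frac{1}{120007} - \frac{202232}{244695} = \frac{1918 \sqrt{3}}{120007} - \frac{202232}{244695} = - \frac{202232}{244695} + \frac{1918 \sqrt{3}}{120007}$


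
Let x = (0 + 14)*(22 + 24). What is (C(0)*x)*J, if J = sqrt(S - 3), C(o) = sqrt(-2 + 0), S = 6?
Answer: 644*I*sqrt(6) ≈ 1577.5*I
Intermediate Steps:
x = 644 (x = 14*46 = 644)
C(o) = I*sqrt(2) (C(o) = sqrt(-2) = I*sqrt(2))
J = sqrt(3) (J = sqrt(6 - 3) = sqrt(3) ≈ 1.7320)
(C(0)*x)*J = ((I*sqrt(2))*644)*sqrt(3) = (644*I*sqrt(2))*sqrt(3) = 644*I*sqrt(6)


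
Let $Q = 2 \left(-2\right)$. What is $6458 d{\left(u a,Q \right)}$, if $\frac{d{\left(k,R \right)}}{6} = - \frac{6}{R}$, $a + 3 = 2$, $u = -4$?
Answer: $58122$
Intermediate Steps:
$a = -1$ ($a = -3 + 2 = -1$)
$Q = -4$
$d{\left(k,R \right)} = - \frac{36}{R}$ ($d{\left(k,R \right)} = 6 \left(- \frac{6}{R}\right) = - \frac{36}{R}$)
$6458 d{\left(u a,Q \right)} = 6458 \left(- \frac{36}{-4}\right) = 6458 \left(\left(-36\right) \left(- \frac{1}{4}\right)\right) = 6458 \cdot 9 = 58122$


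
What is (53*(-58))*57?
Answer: -175218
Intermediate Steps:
(53*(-58))*57 = -3074*57 = -175218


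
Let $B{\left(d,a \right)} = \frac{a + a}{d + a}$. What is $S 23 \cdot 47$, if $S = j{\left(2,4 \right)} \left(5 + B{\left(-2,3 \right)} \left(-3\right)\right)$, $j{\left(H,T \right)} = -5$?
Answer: $70265$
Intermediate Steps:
$B{\left(d,a \right)} = \frac{2 a}{a + d}$
$S = 65$ ($S = - 5 \left(5 + 2 \cdot 3 \frac{1}{3 - 2} \left(-3\right)\right) = - 5 \left(5 + 2 \cdot 3 \cdot 1^{-1} \left(-3\right)\right) = - 5 \left(5 + 2 \cdot 3 \cdot 1 \left(-3\right)\right) = - 5 \left(5 + 6 \left(-3\right)\right) = - 5 \left(5 - 18\right) = \left(-5\right) \left(-13\right) = 65$)
$S 23 \cdot 47 = 65 \cdot 23 \cdot 47 = 1495 \cdot 47 = 70265$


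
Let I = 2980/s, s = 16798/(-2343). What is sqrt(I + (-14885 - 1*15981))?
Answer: 2*I*sqrt(551676984749)/8399 ≈ 176.87*I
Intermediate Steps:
s = -16798/2343 (s = 16798*(-1/2343) = -16798/2343 ≈ -7.1694)
I = -3491070/8399 (I = 2980/(-16798/2343) = 2980*(-2343/16798) = -3491070/8399 ≈ -415.65)
sqrt(I + (-14885 - 1*15981)) = sqrt(-3491070/8399 + (-14885 - 1*15981)) = sqrt(-3491070/8399 + (-14885 - 15981)) = sqrt(-3491070/8399 - 30866) = sqrt(-262734604/8399) = 2*I*sqrt(551676984749)/8399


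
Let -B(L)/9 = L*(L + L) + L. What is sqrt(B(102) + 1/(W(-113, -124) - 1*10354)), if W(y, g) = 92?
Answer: I*sqrt(19818033724622)/10262 ≈ 433.81*I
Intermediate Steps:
B(L) = -18*L**2 - 9*L (B(L) = -9*(L*(L + L) + L) = -9*(L*(2*L) + L) = -9*(2*L**2 + L) = -9*(L + 2*L**2) = -18*L**2 - 9*L)
sqrt(B(102) + 1/(W(-113, -124) - 1*10354)) = sqrt(-9*102*(1 + 2*102) + 1/(92 - 1*10354)) = sqrt(-9*102*(1 + 204) + 1/(92 - 10354)) = sqrt(-9*102*205 + 1/(-10262)) = sqrt(-188190 - 1/10262) = sqrt(-1931205781/10262) = I*sqrt(19818033724622)/10262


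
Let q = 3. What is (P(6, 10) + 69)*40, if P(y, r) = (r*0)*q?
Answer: 2760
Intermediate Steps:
P(y, r) = 0 (P(y, r) = (r*0)*3 = 0*3 = 0)
(P(6, 10) + 69)*40 = (0 + 69)*40 = 69*40 = 2760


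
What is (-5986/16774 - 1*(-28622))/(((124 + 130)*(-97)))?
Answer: -240049721/206638906 ≈ -1.1617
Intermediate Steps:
(-5986/16774 - 1*(-28622))/(((124 + 130)*(-97))) = (-5986*1/16774 + 28622)/((254*(-97))) = (-2993/8387 + 28622)/(-24638) = (240049721/8387)*(-1/24638) = -240049721/206638906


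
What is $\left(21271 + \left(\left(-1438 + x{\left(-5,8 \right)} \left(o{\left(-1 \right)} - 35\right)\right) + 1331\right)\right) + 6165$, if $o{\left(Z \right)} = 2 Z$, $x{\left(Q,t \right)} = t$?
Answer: $27033$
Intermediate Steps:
$\left(21271 + \left(\left(-1438 + x{\left(-5,8 \right)} \left(o{\left(-1 \right)} - 35\right)\right) + 1331\right)\right) + 6165 = \left(21271 + \left(\left(-1438 + 8 \left(2 \left(-1\right) - 35\right)\right) + 1331\right)\right) + 6165 = \left(21271 + \left(\left(-1438 + 8 \left(-2 - 35\right)\right) + 1331\right)\right) + 6165 = \left(21271 + \left(\left(-1438 + 8 \left(-37\right)\right) + 1331\right)\right) + 6165 = \left(21271 + \left(\left(-1438 - 296\right) + 1331\right)\right) + 6165 = \left(21271 + \left(-1734 + 1331\right)\right) + 6165 = \left(21271 - 403\right) + 6165 = 20868 + 6165 = 27033$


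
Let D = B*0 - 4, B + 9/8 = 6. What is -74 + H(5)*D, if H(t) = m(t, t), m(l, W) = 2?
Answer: -82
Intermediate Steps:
B = 39/8 (B = -9/8 + 6 = 39/8 ≈ 4.8750)
H(t) = 2
D = -4 (D = (39/8)*0 - 4 = 0 - 4 = -4)
-74 + H(5)*D = -74 + 2*(-4) = -74 - 8 = -82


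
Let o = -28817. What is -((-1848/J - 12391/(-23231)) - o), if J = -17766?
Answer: -283182652078/9826713 ≈ -28818.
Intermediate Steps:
-((-1848/J - 12391/(-23231)) - o) = -((-1848/(-17766) - 12391/(-23231)) - 1*(-28817)) = -((-1848*(-1/17766) - 12391*(-1/23231)) + 28817) = -((44/423 + 12391/23231) + 28817) = -(6263557/9826713 + 28817) = -1*283182652078/9826713 = -283182652078/9826713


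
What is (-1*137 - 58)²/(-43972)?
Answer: -38025/43972 ≈ -0.86475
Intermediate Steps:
(-1*137 - 58)²/(-43972) = (-137 - 58)²*(-1/43972) = (-195)²*(-1/43972) = 38025*(-1/43972) = -38025/43972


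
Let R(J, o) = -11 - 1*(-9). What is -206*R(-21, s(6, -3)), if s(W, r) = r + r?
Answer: 412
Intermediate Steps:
s(W, r) = 2*r
R(J, o) = -2 (R(J, o) = -11 + 9 = -2)
-206*R(-21, s(6, -3)) = -206*(-2) = 412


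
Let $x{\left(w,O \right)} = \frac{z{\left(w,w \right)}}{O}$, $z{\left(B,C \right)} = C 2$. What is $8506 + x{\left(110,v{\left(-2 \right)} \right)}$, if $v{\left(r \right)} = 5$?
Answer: $8550$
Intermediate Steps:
$z{\left(B,C \right)} = 2 C$
$x{\left(w,O \right)} = \frac{2 w}{O}$
$8506 + x{\left(110,v{\left(-2 \right)} \right)} = 8506 + 2 \cdot 110 \cdot \frac{1}{5} = 8506 + 44 = 8550$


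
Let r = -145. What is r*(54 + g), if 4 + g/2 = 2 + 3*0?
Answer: -7250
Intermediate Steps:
g = -4 (g = -8 + 2*(2 + 3*0) = -8 + 2*(2 + 0) = -8 + 2*2 = -8 + 4 = -4)
r*(54 + g) = -145*(54 - 4) = -145*50 = -7250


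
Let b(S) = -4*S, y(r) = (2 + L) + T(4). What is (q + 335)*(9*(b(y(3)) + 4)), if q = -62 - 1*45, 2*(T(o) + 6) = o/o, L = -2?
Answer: 53352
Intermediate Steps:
T(o) = -11/2 (T(o) = -6 + (o/o)/2 = -6 + (½)*1 = -6 + ½ = -11/2)
q = -107 (q = -62 - 45 = -107)
y(r) = -11/2 (y(r) = (2 - 2) - 11/2 = 0 - 11/2 = -11/2)
(q + 335)*(9*(b(y(3)) + 4)) = (-107 + 335)*(9*(-4*(-11/2) + 4)) = 228*(9*(22 + 4)) = 228*(9*26) = 228*234 = 53352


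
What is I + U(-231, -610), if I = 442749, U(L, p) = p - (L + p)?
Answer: 442980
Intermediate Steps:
U(L, p) = -L (U(L, p) = p + (-L - p) = -L)
I + U(-231, -610) = 442749 - 1*(-231) = 442749 + 231 = 442980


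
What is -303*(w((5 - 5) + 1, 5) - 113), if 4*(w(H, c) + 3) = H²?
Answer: 140289/4 ≈ 35072.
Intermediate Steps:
w(H, c) = -3 + H²/4
-303*(w((5 - 5) + 1, 5) - 113) = -303*((-3 + ((5 - 5) + 1)²/4) - 113) = -303*((-3 + (0 + 1)²/4) - 113) = -303*((-3 + (¼)*1²) - 113) = -303*((-3 + (¼)*1) - 113) = -303*((-3 + ¼) - 113) = -303*(-11/4 - 113) = -303*(-463/4) = 140289/4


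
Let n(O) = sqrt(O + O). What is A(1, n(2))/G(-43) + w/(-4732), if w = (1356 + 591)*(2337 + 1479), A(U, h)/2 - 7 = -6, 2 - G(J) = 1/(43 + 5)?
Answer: -176343042/112385 ≈ -1569.1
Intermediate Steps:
n(O) = sqrt(2)*sqrt(O) (n(O) = sqrt(2*O) = sqrt(2)*sqrt(O))
G(J) = 95/48 (G(J) = 2 - 1/(43 + 5) = 2 - 1/48 = 95/48)
A(U, h) = 2 (A(U, h) = 14 + 2*(-6) = 14 - 12 = 2)
w = 7429752 (w = 1947*3816 = 7429752)
A(1, n(2))/G(-43) + w/(-4732) = 2/(95/48) + 7429752/(-4732) = 2*(48/95) + 7429752*(-1/4732) = 96/95 - 1857438/1183 = -176343042/112385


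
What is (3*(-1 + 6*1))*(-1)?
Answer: -15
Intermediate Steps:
(3*(-1 + 6*1))*(-1) = (3*(-1 + 6))*(-1) = (3*5)*(-1) = 15*(-1) = -15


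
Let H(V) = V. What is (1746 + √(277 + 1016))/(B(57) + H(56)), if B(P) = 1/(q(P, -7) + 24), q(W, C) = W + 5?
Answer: 150156/4817 + 86*√1293/4817 ≈ 31.814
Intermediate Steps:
q(W, C) = 5 + W
B(P) = 1/(29 + P) (B(P) = 1/((5 + P) + 24) = 1/(29 + P))
(1746 + √(277 + 1016))/(B(57) + H(56)) = (1746 + √(277 + 1016))/(1/(29 + 57) + 56) = (1746 + √1293)/(1/86 + 56) = (1746 + √1293)/(4817/86) = (1746 + √1293)*(86/4817) = 150156/4817 + 86*√1293/4817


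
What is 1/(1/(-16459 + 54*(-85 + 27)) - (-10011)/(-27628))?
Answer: -541260148/196153129 ≈ -2.7594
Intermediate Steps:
1/(1/(-16459 + 54*(-85 + 27)) - (-10011)/(-27628)) = 1/(1/(-16459 + 54*(-58)) - (-10011)*(-1)/27628) = 1/(1/(-16459 - 3132) - 1*10011/27628) = 1/(1/(-19591) - 10011/27628) = 1/(-1/19591 - 10011/27628) = 1/(-196153129/541260148) = -541260148/196153129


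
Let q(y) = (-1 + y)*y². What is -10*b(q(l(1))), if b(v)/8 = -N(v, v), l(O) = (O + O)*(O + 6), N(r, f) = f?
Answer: 203840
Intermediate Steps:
l(O) = 2*O*(6 + O) (l(O) = (2*O)*(6 + O) = 2*O*(6 + O))
q(y) = y²*(-1 + y)
b(v) = -8*v (b(v) = 8*(-v) = -8*v)
-10*b(q(l(1))) = -(-80)*(2*1*(6 + 1))²*(-1 + 2*1*(6 + 1)) = -(-80)*(2*1*7)²*(-1 + 2*1*7) = -(-80)*14²*(-1 + 14) = -(-80)*196*13 = -(-80)*2548 = -10*(-20384) = 203840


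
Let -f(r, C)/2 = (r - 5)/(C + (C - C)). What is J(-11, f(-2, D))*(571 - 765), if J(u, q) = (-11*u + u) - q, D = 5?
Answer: -103984/5 ≈ -20797.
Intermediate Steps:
f(r, C) = -2*(-5 + r)/C (f(r, C) = -2*(r - 5)/(C + (C - C)) = -2*(-5 + r)/(C + 0) = -2*(-5 + r)/C)
J(u, q) = -q - 10*u (J(u, q) = -10*u - q = -q - 10*u)
J(-11, f(-2, D))*(571 - 765) = (-2*(5 - 1*(-2))/5 - 10*(-11))*(571 - 765) = (-2*(5 + 2)/5 + 110)*(-194) = (-2*7/5 + 110)*(-194) = (-1*14/5 + 110)*(-194) = (-14/5 + 110)*(-194) = (536/5)*(-194) = -103984/5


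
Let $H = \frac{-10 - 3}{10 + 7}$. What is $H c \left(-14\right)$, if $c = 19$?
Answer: $\frac{3458}{17} \approx 203.41$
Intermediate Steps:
$H = - \frac{13}{17} \approx -0.76471$
$H c \left(-14\right) = \left(- \frac{13}{17}\right) 19 \left(-14\right) = \left(- \frac{247}{17}\right) \left(-14\right) = \frac{3458}{17}$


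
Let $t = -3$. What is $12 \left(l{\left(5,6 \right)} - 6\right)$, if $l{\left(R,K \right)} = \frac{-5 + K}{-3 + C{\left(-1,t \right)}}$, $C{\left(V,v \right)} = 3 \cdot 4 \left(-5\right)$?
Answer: $- \frac{1516}{21} \approx -72.19$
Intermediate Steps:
$C{\left(V,v \right)} = -60$ ($C{\left(V,v \right)} = 12 \left(-5\right) = -60$)
$l{\left(R,K \right)} = \frac{5}{63} - \frac{K}{63}$ ($l{\left(R,K \right)} = \frac{-5 + K}{-3 - 60} = \frac{-5 + K}{-63} = \left(-5 + K\right) \left(- \frac{1}{63}\right) = \frac{5}{63} - \frac{K}{63}$)
$12 \left(l{\left(5,6 \right)} - 6\right) = 12 \left(\left(\frac{5}{63} - \frac{2}{21}\right) - 6\right) = 12 \left(- \frac{1}{63} - 6\right) = 12 \left(- \frac{379}{63}\right) = - \frac{1516}{21}$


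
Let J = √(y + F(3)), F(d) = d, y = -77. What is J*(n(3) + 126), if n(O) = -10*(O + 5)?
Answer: 46*I*√74 ≈ 395.71*I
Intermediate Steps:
n(O) = -50 - 10*O (n(O) = -10*(5 + O) = -50 - 10*O)
J = I*√74 (J = √(-77 + 3) = √(-74) = I*√74 ≈ 8.6023*I)
J*(n(3) + 126) = (I*√74)*((-50 - 10*3) + 126) = (I*√74)*((-50 - 30) + 126) = (I*√74)*(-80 + 126) = (I*√74)*46 = 46*I*√74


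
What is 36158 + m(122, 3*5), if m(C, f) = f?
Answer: 36173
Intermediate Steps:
36158 + m(122, 3*5) = 36158 + 3*5 = 36158 + 15 = 36173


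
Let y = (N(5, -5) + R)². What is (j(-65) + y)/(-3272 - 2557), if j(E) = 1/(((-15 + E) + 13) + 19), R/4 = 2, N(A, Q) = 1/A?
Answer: -80663/6994800 ≈ -0.011532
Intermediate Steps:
R = 8 (R = 4*2 = 8)
y = 1681/25 (y = (1/5 + 8)² = (⅕ + 8)² = (41/5)² = 1681/25 ≈ 67.240)
j(E) = 1/(17 + E) (j(E) = 1/((-2 + E) + 19) = 1/(17 + E))
(j(-65) + y)/(-3272 - 2557) = (1/(17 - 65) + 1681/25)/(-3272 - 2557) = (1/(-48) + 1681/25)/(-5829) = (-1/48 + 1681/25)*(-1/5829) = (80663/1200)*(-1/5829) = -80663/6994800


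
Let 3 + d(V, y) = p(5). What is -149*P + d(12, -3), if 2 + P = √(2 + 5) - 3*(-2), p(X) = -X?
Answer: -604 - 149*√7 ≈ -998.22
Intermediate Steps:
d(V, y) = -8 (d(V, y) = -3 - 1*5 = -3 - 5 = -8)
P = 4 + √7 (P = -2 + (√(2 + 5) - 3*(-2)) = -2 + (√7 + 6) = -2 + (6 + √7) = 4 + √7 ≈ 6.6458)
-149*P + d(12, -3) = -149*(4 + √7) - 8 = (-596 - 149*√7) - 8 = -604 - 149*√7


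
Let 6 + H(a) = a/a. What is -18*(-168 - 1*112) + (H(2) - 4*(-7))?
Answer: 5063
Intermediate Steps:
H(a) = -5 (H(a) = -6 + a/a = -6 + 1 = -5)
-18*(-168 - 1*112) + (H(2) - 4*(-7)) = -18*(-168 - 1*112) + (-5 - 4*(-7)) = -18*(-168 - 112) + (-5 + 28) = -18*(-280) + 23 = 5040 + 23 = 5063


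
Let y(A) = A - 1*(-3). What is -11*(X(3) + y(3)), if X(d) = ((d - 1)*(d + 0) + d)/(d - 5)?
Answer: -33/2 ≈ -16.500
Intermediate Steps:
y(A) = 3 + A (y(A) = A + 3 = 3 + A)
X(d) = (d + d*(-1 + d))/(-5 + d) (X(d) = ((-1 + d)*d + d)/(-5 + d) = (d*(-1 + d) + d)/(-5 + d) = (d + d*(-1 + d))/(-5 + d))
-11*(X(3) + y(3)) = -11*(3²/(-5 + 3) + (3 + 3)) = -11*(9/(-2) + 6) = -11*(9*(-½) + 6) = -11*(-9/2 + 6) = -11*3/2 = -33/2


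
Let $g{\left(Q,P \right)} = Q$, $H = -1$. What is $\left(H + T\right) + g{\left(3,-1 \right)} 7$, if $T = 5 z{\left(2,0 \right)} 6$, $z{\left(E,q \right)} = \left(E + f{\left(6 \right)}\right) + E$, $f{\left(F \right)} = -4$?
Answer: $20$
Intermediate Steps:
$z{\left(E,q \right)} = -4 + 2 E$ ($z{\left(E,q \right)} = \left(E - 4\right) + E = \left(-4 + E\right) + E = -4 + 2 E$)
$T = 0$ ($T = 5 \left(-4 + 2 \cdot 2\right) 6 = 5 \left(-4 + 4\right) 6 = 5 \cdot 0 \cdot 6 = 0 \cdot 6 = 0$)
$\left(H + T\right) + g{\left(3,-1 \right)} 7 = \left(-1 + 0\right) + 3 \cdot 7 = -1 + 21 = 20$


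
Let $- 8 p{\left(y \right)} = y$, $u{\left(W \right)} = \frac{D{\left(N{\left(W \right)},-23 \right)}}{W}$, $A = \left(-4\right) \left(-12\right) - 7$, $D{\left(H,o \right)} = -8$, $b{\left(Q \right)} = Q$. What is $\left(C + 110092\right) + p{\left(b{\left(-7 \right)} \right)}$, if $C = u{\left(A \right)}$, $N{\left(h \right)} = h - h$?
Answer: $\frac{36110399}{328} \approx 1.1009 \cdot 10^{5}$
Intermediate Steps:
$N{\left(h \right)} = 0$
$A = 41$ ($A = 48 - 7 = 41$)
$u{\left(W \right)} = - \frac{8}{W}$
$C = - \frac{8}{41} \approx -0.19512$
$p{\left(y \right)} = - \frac{y}{8}$
$\left(C + 110092\right) + p{\left(b{\left(-7 \right)} \right)} = \left(- \frac{8}{41} + 110092\right) - - \frac{7}{8} = \frac{4513764}{41} + \frac{7}{8} = \frac{36110399}{328}$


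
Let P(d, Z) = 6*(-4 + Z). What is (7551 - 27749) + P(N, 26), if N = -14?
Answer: -20066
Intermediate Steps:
P(d, Z) = -24 + 6*Z
(7551 - 27749) + P(N, 26) = (7551 - 27749) + (-24 + 6*26) = -20198 + (-24 + 156) = -20198 + 132 = -20066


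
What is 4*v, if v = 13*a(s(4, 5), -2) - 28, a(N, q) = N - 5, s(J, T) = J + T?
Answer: 96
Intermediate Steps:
a(N, q) = -5 + N
v = 24 (v = 13*(-5 + (4 + 5)) - 28 = 13*(-5 + 9) - 28 = 13*4 - 28 = 52 - 28 = 24)
4*v = 4*24 = 96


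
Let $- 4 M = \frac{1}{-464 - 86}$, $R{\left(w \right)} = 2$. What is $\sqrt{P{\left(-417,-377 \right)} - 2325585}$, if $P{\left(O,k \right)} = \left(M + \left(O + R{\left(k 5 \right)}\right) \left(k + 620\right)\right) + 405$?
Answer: $\frac{i \sqrt{117419609978}}{220} \approx 1557.6 i$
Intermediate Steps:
$M = \frac{1}{2200}$ ($M = - \frac{1}{4 \left(-464 - 86\right)} = - \frac{1}{4 \left(-550\right)} = \left(- \frac{1}{4}\right) \left(- \frac{1}{550}\right) = \frac{1}{2200} \approx 0.00045455$)
$P{\left(O,k \right)} = \frac{891001}{2200} + \left(2 + O\right) \left(620 + k\right)$ ($P{\left(O,k \right)} = \left(\frac{1}{2200} + \left(O + 2\right) \left(k + 620\right)\right) + 405 = \left(\frac{1}{2200} + \left(2 + O\right) \left(620 + k\right)\right) + 405 = \frac{891001}{2200} + \left(2 + O\right) \left(620 + k\right)$)
$\sqrt{P{\left(-417,-377 \right)} - 2325585} = \sqrt{\left(\frac{3619001}{2200} + 2 \left(-377\right) + 620 \left(-417\right) - -157209\right) - 2325585} = \sqrt{\left(\frac{3619001}{2200} - 754 - 258540 + 157209\right) - 2325585} = \sqrt{- \frac{220967999}{2200} - 2325585} = \sqrt{- \frac{5337254999}{2200}} = \frac{i \sqrt{117419609978}}{220}$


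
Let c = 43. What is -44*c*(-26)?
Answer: 49192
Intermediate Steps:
-44*c*(-26) = -44*43*(-26) = -1892*(-26) = 49192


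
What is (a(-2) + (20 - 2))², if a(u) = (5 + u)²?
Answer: 729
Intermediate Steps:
(a(-2) + (20 - 2))² = ((5 - 2)² + (20 - 2))² = (3² + 18)² = (9 + 18)² = 27² = 729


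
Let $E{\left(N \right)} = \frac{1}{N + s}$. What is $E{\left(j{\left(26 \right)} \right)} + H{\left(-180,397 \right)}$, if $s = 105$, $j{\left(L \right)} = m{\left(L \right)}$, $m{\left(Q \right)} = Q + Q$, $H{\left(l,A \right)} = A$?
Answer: $\frac{62330}{157} \approx 397.01$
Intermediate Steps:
$m{\left(Q \right)} = 2 Q$
$j{\left(L \right)} = 2 L$
$E{\left(N \right)} = \frac{1}{105 + N}$ ($E{\left(N \right)} = \frac{1}{N + 105} = \frac{1}{105 + N}$)
$E{\left(j{\left(26 \right)} \right)} + H{\left(-180,397 \right)} = \frac{1}{105 + 2 \cdot 26} + 397 = \frac{1}{105 + 52} + 397 = \frac{1}{157} + 397 = \frac{62330}{157}$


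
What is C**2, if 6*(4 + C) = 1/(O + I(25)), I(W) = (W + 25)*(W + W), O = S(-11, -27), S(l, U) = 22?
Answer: 3663517729/228977424 ≈ 15.999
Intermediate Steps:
O = 22
I(W) = 2*W*(25 + W) (I(W) = (25 + W)*(2*W) = 2*W*(25 + W))
C = -60527/15132 (C = -4 + 1/(6*(22 + 2*25*(25 + 25))) = -4 + 1/(6*(22 + 2*25*50)) = -4 + 1/(6*(22 + 2500)) = -4 + (1/6)/2522 = -4 + (1/6)*(1/2522) = -4 + 1/15132 = -60527/15132 ≈ -3.9999)
C**2 = (-60527/15132)**2 = 3663517729/228977424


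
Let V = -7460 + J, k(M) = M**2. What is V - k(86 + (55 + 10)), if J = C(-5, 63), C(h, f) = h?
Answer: -30266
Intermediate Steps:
J = -5
V = -7465 (V = -7460 - 5 = -7465)
V - k(86 + (55 + 10)) = -7465 - (86 + (55 + 10))**2 = -7465 - (86 + 65)**2 = -7465 - 1*151**2 = -7465 - 1*22801 = -7465 - 22801 = -30266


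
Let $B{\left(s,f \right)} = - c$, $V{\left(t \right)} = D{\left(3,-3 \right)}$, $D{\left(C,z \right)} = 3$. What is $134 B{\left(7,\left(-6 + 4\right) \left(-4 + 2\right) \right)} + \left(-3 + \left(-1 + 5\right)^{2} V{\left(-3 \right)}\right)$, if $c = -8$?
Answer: $1117$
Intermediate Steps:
$V{\left(t \right)} = 3$
$B{\left(s,f \right)} = 8$ ($B{\left(s,f \right)} = \left(-1\right) \left(-8\right) = 8$)
$134 B{\left(7,\left(-6 + 4\right) \left(-4 + 2\right) \right)} + \left(-3 + \left(-1 + 5\right)^{2} V{\left(-3 \right)}\right) = 134 \cdot 8 - \left(3 - \left(-1 + 5\right)^{2} \cdot 3\right) = 1072 - \left(3 - 4^{2} \cdot 3\right) = 1072 + \left(-3 + 16 \cdot 3\right) = 1072 + \left(-3 + 48\right) = 1072 + 45 = 1117$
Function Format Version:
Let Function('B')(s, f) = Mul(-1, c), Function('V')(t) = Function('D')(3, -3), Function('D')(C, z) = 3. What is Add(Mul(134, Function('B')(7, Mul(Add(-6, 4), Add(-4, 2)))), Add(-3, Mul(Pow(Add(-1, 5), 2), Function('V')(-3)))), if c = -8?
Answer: 1117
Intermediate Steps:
Function('V')(t) = 3
Function('B')(s, f) = 8 (Function('B')(s, f) = Mul(-1, -8) = 8)
Add(Mul(134, Function('B')(7, Mul(Add(-6, 4), Add(-4, 2)))), Add(-3, Mul(Pow(Add(-1, 5), 2), Function('V')(-3)))) = Add(Mul(134, 8), Add(-3, Mul(Pow(Add(-1, 5), 2), 3))) = Add(1072, Add(-3, Mul(Pow(4, 2), 3))) = Add(1072, Add(-3, Mul(16, 3))) = Add(1072, Add(-3, 48)) = Add(1072, 45) = 1117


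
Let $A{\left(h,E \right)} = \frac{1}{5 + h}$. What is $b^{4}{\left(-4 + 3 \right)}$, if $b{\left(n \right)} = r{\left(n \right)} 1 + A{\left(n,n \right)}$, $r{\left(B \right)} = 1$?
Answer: $\frac{625}{256} \approx 2.4414$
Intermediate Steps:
$b{\left(n \right)} = 1 + \frac{1}{5 + n}$ ($b{\left(n \right)} = 1 \cdot 1 + \frac{1}{5 + n} = 1 + \frac{1}{5 + n}$)
$b^{4}{\left(-4 + 3 \right)} = \left(\frac{6 + \left(-4 + 3\right)}{5 + \left(-4 + 3\right)}\right)^{4} = \left(\frac{6 - 1}{5 - 1}\right)^{4} = \left(\frac{1}{4} \cdot 5\right)^{4} = \left(\frac{5}{4}\right)^{4} = \frac{625}{256}$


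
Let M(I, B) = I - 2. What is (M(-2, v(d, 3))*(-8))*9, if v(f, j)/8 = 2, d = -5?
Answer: 288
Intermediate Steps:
v(f, j) = 16 (v(f, j) = 8*2 = 16)
M(I, B) = -2 + I
(M(-2, v(d, 3))*(-8))*9 = ((-2 - 2)*(-8))*9 = -4*(-8)*9 = 32*9 = 288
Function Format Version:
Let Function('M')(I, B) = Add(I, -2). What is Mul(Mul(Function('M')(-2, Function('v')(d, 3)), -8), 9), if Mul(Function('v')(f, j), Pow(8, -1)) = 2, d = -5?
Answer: 288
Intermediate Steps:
Function('v')(f, j) = 16 (Function('v')(f, j) = Mul(8, 2) = 16)
Function('M')(I, B) = Add(-2, I)
Mul(Mul(Function('M')(-2, Function('v')(d, 3)), -8), 9) = Mul(Mul(Add(-2, -2), -8), 9) = Mul(Mul(-4, -8), 9) = Mul(32, 9) = 288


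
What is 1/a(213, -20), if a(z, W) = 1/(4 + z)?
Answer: 217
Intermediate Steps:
1/a(213, -20) = 1/(1/(4 + 213)) = 1/(1/217) = 217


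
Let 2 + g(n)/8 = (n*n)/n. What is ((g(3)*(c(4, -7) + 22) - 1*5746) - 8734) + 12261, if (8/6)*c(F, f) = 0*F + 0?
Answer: -2043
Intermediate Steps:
c(F, f) = 0 (c(F, f) = 3*(0*F + 0)/4 = 3*(0 + 0)/4 = (¾)*0 = 0)
g(n) = -16 + 8*n (g(n) = -16 + 8*((n*n)/n) = -16 + 8*(n²/n) = -16 + 8*n)
((g(3)*(c(4, -7) + 22) - 1*5746) - 8734) + 12261 = (((-16 + 8*3)*(0 + 22) - 1*5746) - 8734) + 12261 = (((-16 + 24)*22 - 5746) - 8734) + 12261 = ((8*22 - 5746) - 8734) + 12261 = ((176 - 5746) - 8734) + 12261 = (-5570 - 8734) + 12261 = -14304 + 12261 = -2043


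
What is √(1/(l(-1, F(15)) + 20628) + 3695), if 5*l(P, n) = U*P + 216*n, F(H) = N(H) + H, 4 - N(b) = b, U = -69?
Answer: 2*√10005311272755/104073 ≈ 60.786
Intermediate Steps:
N(b) = 4 - b
F(H) = 4 (F(H) = (4 - H) + H = 4)
l(P, n) = -69*P/5 + 216*n/5 (l(P, n) = (-69*P + 216*n)/5 = -69*P/5 + 216*n/5)
√(1/(l(-1, F(15)) + 20628) + 3695) = √(1/((-69/5*(-1) + (216/5)*4) + 20628) + 3695) = √(1/((69/5 + 864/5) + 20628) + 3695) = √(1/(933/5 + 20628) + 3695) = √(1/(104073/5) + 3695) = √(5/104073 + 3695) = √(384549740/104073) = 2*√10005311272755/104073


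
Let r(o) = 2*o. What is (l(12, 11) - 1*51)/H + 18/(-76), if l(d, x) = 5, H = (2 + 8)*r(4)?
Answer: -617/760 ≈ -0.81184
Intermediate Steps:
H = 80 (H = (2 + 8)*(2*4) = 10*8 = 80)
(l(12, 11) - 1*51)/H + 18/(-76) = (5 - 1*51)/80 + 18/(-76) = (5 - 51)*(1/80) + 18*(-1/76) = -46*1/80 - 9/38 = -23/40 - 9/38 = -617/760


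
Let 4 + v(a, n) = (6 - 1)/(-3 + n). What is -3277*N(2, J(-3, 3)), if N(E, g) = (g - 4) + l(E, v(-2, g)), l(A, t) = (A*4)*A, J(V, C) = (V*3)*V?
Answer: -127803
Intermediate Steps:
J(V, C) = 3*V² (J(V, C) = (3*V)*V = 3*V²)
v(a, n) = -4 + 5/(-3 + n) (v(a, n) = -4 + (6 - 1)/(-3 + n) = -4 + 5/(-3 + n))
l(A, t) = 4*A² (l(A, t) = (4*A)*A = 4*A²)
N(E, g) = -4 + g + 4*E² (N(E, g) = (g - 4) + 4*E² = (-4 + g) + 4*E² = -4 + g + 4*E²)
-3277*N(2, J(-3, 3)) = -3277*(-4 + 3*(-3)² + 4*2²) = -3277*(-4 + 3*9 + 4*4) = -3277*(-4 + 27 + 16) = -3277*39 = -127803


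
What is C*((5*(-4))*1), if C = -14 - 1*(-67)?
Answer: -1060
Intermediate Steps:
C = 53 (C = -14 + 67 = 53)
C*((5*(-4))*1) = 53*((5*(-4))*1) = 53*(-20*1) = 53*(-20) = -1060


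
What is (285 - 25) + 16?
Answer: 276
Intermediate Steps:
(285 - 25) + 16 = 260 + 16 = 276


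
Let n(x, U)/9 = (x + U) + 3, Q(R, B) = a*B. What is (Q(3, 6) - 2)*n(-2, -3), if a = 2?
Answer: -180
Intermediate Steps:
Q(R, B) = 2*B
n(x, U) = 27 + 9*U + 9*x (n(x, U) = 9*((x + U) + 3) = 9*((U + x) + 3) = 9*(3 + U + x) = 27 + 9*U + 9*x)
(Q(3, 6) - 2)*n(-2, -3) = (2*6 - 2)*(27 + 9*(-3) + 9*(-2)) = (12 - 2)*(27 - 27 - 18) = 10*(-18) = -180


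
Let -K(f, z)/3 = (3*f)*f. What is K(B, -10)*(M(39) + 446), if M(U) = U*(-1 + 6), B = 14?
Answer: -1130724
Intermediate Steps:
K(f, z) = -9*f² (K(f, z) = -3*3*f*f = -9*f²)
M(U) = 5*U (M(U) = U*5 = 5*U)
K(B, -10)*(M(39) + 446) = (-9*14²)*(5*39 + 446) = (-9*196)*(195 + 446) = -1764*641 = -1130724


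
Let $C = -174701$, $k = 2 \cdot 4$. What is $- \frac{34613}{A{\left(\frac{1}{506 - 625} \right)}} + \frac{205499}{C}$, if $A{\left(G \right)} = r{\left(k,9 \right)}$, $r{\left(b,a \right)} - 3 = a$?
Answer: $- \frac{6049391701}{2096412} \approx -2885.6$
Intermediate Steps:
$k = 8$
$r{\left(b,a \right)} = 3 + a$
$A{\left(G \right)} = 12$ ($A{\left(G \right)} = 3 + 9 = 12$)
$- \frac{34613}{A{\left(\frac{1}{506 - 625} \right)}} + \frac{205499}{C} = - \frac{34613}{12} + \frac{205499}{-174701} = \left(-34613\right) \frac{1}{12} + 205499 \left(- \frac{1}{174701}\right) = - \frac{34613}{12} - \frac{205499}{174701} = - \frac{6049391701}{2096412}$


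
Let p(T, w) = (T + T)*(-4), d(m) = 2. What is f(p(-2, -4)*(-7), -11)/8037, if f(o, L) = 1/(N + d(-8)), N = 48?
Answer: 1/401850 ≈ 2.4885e-6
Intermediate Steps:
p(T, w) = -8*T (p(T, w) = (2*T)*(-4) = -8*T)
f(o, L) = 1/50 (f(o, L) = 1/(48 + 2) = 1/50)
f(p(-2, -4)*(-7), -11)/8037 = (1/50)/8037 = (1/50)*(1/8037) = 1/401850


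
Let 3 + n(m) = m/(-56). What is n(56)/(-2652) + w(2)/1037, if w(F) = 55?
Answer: 2206/40443 ≈ 0.054546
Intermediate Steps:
n(m) = -3 - m/56 (n(m) = -3 + m/(-56) = -3 + m*(-1/56) = -3 - m/56)
n(56)/(-2652) + w(2)/1037 = (-3 - 1/56*56)/(-2652) + 55/1037 = (-3 - 1)*(-1/2652) + 55*(1/1037) = -4*(-1/2652) + 55/1037 = 1/663 + 55/1037 = 2206/40443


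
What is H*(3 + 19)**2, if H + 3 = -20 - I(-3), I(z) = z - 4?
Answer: -7744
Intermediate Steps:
I(z) = -4 + z
H = -16 (H = -3 + (-20 - (-4 - 3)) = -3 + (-20 - 1*(-7)) = -3 + (-20 + 7) = -3 - 13 = -16)
H*(3 + 19)**2 = -16*(3 + 19)**2 = -16*22**2 = -16*484 = -7744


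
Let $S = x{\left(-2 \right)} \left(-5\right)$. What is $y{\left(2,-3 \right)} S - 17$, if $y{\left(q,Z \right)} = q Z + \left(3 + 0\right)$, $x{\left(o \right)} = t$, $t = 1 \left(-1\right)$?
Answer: $-32$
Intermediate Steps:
$t = -1$
$x{\left(o \right)} = -1$
$y{\left(q,Z \right)} = 3 + Z q$ ($y{\left(q,Z \right)} = Z q + 3 = 3 + Z q$)
$S = 5$ ($S = \left(-1\right) \left(-5\right) = 5$)
$y{\left(2,-3 \right)} S - 17 = \left(3 - 6\right) 5 - 17 = \left(-3\right) 5 - 17 = -15 - 17 = -32$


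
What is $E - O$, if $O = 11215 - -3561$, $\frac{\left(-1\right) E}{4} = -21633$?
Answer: $71756$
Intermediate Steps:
$E = 86532$ ($E = \left(-4\right) \left(-21633\right) = 86532$)
$O = 14776$ ($O = 11215 + 3561 = 14776$)
$E - O = 86532 - 14776 = 71756$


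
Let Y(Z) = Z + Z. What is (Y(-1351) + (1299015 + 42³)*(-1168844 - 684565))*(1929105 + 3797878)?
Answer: -14574721942502848907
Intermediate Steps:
Y(Z) = 2*Z
(Y(-1351) + (1299015 + 42³)*(-1168844 - 684565))*(1929105 + 3797878) = (2*(-1351) + (1299015 + 42³)*(-1168844 - 684565))*(1929105 + 3797878) = (-2702 + (1299015 + 74088)*(-1853409))*5726983 = (-2702 + 1373103*(-1853409))*5726983 = (-2702 - 2544921458127)*5726983 = -2544921460829*5726983 = -14574721942502848907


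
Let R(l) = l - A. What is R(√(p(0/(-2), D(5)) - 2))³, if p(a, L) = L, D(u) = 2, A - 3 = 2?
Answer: -125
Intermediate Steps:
A = 5 (A = 3 + 2 = 5)
R(l) = -5 + l (R(l) = l - 1*5 = l - 5 = -5 + l)
R(√(p(0/(-2), D(5)) - 2))³ = (-5 + √(2 - 2))³ = (-5 + √0)³ = (-5 + 0)³ = (-5)³ = -125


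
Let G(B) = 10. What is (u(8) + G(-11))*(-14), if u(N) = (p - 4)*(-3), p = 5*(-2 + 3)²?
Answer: -98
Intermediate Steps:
p = 5 (p = 5*1² = 5*1 = 5)
u(N) = -3 (u(N) = (5 - 4)*(-3) = 1*(-3) = -3)
(u(8) + G(-11))*(-14) = (-3 + 10)*(-14) = 7*(-14) = -98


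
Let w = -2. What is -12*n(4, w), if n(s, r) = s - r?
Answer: -72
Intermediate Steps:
-12*n(4, w) = -12*(4 - 1*(-2)) = -12*(4 + 2) = -12*6 = -72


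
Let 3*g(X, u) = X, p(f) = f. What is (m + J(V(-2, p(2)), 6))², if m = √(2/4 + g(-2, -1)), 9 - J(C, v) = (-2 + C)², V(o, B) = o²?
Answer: (30 + I*√6)²/36 ≈ 24.833 + 4.0825*I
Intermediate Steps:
g(X, u) = X/3
J(C, v) = 9 - (-2 + C)²
m = I*√6/6 (m = √(2/4 + (⅓)*(-2)) = √(2*(¼) - ⅔) = √(½ - ⅔) = √(-⅙) = I*√6/6 ≈ 0.40825*I)
(m + J(V(-2, p(2)), 6))² = (I*√6/6 + (9 - (-2 + (-2)²)²))² = (I*√6/6 + (9 - (-2 + 4)²))² = (I*√6/6 + (9 - 1*2²))² = (I*√6/6 + (9 - 1*4))² = (I*√6/6 + (9 - 4))² = (I*√6/6 + 5)² = (5 + I*√6/6)²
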